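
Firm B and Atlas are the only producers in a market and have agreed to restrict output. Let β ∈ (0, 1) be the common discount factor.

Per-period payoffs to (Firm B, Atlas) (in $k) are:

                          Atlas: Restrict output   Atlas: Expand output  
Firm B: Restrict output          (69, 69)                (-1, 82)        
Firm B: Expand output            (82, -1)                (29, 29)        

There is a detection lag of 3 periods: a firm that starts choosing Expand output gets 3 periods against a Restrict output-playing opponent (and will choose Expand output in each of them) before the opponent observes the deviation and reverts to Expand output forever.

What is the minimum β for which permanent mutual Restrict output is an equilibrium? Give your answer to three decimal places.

Deviating for the 3 undetected periods gains 82−69 = 13 per period over cooperation, then loses 69−29 = 40 per period forever once punishment starts.
Gain: 13(1 + β + … + β^2); loss: 40·β^3/(1−β).
No profitable deviation ⇔ 13(1−β^3) ≤ 40·β^3, i.e. β^3 ≥ 13/(13+40) = 13/53.
Hence β ≥ (13/53)^(1/3) ≈ 0.626.

0.626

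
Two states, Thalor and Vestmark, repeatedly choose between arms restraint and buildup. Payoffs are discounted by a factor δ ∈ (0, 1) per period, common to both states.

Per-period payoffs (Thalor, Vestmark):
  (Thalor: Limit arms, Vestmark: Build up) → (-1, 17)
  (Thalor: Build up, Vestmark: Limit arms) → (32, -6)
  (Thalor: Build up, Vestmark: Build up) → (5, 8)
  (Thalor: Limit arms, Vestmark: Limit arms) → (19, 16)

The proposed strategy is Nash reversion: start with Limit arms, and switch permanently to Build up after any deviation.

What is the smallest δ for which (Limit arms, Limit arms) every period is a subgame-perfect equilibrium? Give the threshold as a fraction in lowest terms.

For Thalor: deviation gain 32−19 = 13, per-period punishment loss 19−5 = 14. IC gives δ ≥ 13/27.
For Vestmark: gain 1, loss 8 per period, so δ ≥ 1/9.
The tighter constraint is Thalor's, so cooperation needs δ ≥ 13/27.

13/27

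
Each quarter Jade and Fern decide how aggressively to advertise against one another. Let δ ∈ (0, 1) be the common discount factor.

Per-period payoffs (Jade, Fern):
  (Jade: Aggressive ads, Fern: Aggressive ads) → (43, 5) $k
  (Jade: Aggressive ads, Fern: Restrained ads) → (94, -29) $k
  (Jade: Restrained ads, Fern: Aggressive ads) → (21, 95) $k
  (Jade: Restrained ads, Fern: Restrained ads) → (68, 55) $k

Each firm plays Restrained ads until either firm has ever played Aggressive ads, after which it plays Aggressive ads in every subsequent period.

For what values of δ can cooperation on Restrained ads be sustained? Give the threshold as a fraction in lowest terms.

For Jade: deviation gain 94−68 = 26, per-period punishment loss 68−43 = 25. IC gives δ ≥ 26/51.
For Fern: gain 40, loss 50 per period, so δ ≥ 40/90 = 4/9.
The tighter constraint is Jade's, so cooperation needs δ ≥ 26/51.

26/51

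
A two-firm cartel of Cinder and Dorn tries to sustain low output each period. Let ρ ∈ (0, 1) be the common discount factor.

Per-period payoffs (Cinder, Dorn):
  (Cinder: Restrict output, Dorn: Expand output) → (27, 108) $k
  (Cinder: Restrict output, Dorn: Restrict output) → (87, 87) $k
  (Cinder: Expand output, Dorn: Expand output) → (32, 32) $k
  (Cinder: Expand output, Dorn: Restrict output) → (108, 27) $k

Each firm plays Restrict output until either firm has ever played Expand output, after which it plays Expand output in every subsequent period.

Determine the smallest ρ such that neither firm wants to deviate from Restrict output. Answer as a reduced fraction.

One-period gain from deviating is 108 − 87 = 21. The loss is 87 − 32 = 55 in every subsequent period, with present value 55·ρ/(1−ρ).
Deviation is unprofitable when 55·ρ/(1−ρ) ≥ 21, i.e. ρ/(1−ρ) ≥ 21/55.
Equivalently ρ ≥ 21/(21+55) = 21/76.

21/76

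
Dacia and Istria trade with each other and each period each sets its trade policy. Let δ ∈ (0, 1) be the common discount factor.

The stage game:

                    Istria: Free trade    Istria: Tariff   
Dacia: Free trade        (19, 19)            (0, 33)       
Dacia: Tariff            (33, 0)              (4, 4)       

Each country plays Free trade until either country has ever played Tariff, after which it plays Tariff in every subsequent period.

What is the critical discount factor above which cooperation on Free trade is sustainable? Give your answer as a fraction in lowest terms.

19/(1−δ) ≥ 33 + 4δ/(1−δ)
19 ≥ 33 − 29δ
δ ≥ 14/29.

14/29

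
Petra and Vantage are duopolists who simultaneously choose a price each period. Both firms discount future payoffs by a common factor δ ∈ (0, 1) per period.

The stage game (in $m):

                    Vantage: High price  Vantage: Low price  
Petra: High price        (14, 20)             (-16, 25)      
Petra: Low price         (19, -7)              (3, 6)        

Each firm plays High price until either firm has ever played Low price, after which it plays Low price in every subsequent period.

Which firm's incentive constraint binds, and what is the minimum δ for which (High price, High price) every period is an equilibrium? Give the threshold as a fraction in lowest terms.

Petra; δ ≥ 5/16

Petra's threshold: (19−14)/(19−3) = 5/16.
Vantage's threshold: (25−20)/(25−6) = 5/19.
5/16 > 5/19, so Petra binds and δ* = 5/16.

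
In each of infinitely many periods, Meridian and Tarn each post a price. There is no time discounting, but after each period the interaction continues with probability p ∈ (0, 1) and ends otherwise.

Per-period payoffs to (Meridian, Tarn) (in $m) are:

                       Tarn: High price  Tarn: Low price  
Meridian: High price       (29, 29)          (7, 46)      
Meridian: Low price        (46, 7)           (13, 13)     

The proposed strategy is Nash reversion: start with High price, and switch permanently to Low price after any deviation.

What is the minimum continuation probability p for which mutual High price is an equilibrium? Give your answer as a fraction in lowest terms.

With no time discounting, the continuation probability p plays the role of the discount factor.
Grim-trigger IC: 29/(1−p) ≥ 46 + 13p/(1−p) ⇒ p ≥ (46−29)/(46−13) = 17/33.

17/33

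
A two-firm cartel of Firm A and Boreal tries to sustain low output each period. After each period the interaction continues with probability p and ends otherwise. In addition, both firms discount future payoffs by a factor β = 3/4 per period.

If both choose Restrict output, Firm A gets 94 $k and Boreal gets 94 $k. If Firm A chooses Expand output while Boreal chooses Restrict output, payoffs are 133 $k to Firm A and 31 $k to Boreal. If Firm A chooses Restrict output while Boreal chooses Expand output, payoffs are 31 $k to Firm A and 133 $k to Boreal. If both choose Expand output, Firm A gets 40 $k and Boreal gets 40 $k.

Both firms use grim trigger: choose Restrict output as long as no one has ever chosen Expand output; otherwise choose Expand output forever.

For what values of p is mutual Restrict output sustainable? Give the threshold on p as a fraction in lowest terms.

52/93

With continuation probability p and discount β, the effective per-period discount factor is βp.
Grim-trigger IC: βp ≥ (133−94)/(133−40) = 13/31.
So p ≥ (13/31)/(3/4) = 52/93.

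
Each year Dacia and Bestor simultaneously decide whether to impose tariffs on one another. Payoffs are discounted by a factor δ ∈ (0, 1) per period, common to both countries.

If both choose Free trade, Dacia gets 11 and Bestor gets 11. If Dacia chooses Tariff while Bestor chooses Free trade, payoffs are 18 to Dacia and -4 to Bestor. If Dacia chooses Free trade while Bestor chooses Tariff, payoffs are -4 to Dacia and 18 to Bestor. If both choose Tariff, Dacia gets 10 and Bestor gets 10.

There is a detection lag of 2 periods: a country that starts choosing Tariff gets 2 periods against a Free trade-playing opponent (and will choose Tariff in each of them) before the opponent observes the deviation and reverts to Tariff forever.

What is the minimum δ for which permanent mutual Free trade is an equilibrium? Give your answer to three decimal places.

Deviating for the 2 undetected periods gains 18−11 = 7 per period over cooperation, then loses 11−10 = 1 per period forever once punishment starts.
Gain: 7(1 + δ + … + δ^1); loss: 1·δ^2/(1−δ).
No profitable deviation ⇔ 7(1−δ^2) ≤ 1·δ^2, i.e. δ^2 ≥ 7/(7+1) = 7/8.
Hence δ ≥ (7/8)^(1/2) ≈ 0.935.

0.935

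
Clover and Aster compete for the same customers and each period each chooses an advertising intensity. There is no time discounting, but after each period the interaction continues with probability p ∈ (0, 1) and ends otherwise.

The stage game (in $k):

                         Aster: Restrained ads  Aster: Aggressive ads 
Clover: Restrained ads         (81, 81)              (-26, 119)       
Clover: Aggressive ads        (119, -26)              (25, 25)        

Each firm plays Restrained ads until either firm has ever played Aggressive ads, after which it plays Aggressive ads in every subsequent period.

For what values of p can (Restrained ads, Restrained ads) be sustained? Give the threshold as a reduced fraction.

Expected cooperation value is 81 + p·81 + p²·81 + … = 81/(1−p); deviation gives 119 + p·25/(1−p).
81 ≥ 119(1−p) + 25p ⇒ 94p ≥ 38 ⇒ p ≥ 38/94 = 19/47.

19/47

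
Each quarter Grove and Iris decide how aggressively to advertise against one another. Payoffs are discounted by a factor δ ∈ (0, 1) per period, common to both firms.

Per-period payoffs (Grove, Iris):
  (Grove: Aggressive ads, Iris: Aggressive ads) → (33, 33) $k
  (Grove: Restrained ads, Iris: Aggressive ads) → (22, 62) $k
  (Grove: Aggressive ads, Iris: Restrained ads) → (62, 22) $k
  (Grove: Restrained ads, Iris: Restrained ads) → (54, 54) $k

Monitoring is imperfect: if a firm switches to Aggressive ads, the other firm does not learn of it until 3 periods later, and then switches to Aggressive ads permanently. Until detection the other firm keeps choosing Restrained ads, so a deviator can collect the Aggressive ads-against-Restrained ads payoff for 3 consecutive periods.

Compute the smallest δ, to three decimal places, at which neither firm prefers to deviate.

The best deviation is to choose Aggressive ads for all 3 undetected periods, earning 62 each, then 33 forever once detected.
Deviation value: 62(1−δ^3)/(1−δ) + 33δ^3/(1−δ); cooperation value: 54/(1−δ).
IC: 54 ≥ 62(1−δ^3) + 33δ^3 = 62 − 29δ^3.
So δ^3 ≥ 8/29, giving δ ≥ (8/29)^(1/3) ≈ 0.651.

0.651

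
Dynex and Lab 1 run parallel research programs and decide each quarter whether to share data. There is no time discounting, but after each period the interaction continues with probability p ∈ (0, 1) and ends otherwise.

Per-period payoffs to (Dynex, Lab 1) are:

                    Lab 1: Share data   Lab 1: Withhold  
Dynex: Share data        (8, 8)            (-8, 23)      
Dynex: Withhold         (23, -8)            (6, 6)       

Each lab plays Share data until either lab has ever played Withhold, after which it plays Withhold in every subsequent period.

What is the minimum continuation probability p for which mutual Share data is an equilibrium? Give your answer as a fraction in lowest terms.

Expected cooperation value is 8 + p·8 + p²·8 + … = 8/(1−p); deviation gives 23 + p·6/(1−p).
8 ≥ 23(1−p) + 6p ⇒ 17p ≥ 15 ⇒ p ≥ 15/17.

15/17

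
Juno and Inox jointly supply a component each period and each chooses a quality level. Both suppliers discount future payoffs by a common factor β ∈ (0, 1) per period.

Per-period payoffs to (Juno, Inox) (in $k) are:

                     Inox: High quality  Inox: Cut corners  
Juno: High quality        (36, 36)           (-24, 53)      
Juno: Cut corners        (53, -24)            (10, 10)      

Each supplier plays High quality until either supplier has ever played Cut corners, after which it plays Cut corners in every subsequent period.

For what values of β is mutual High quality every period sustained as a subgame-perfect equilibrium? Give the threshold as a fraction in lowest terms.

Cooperation forever yields 36 each period: 36/(1−β).
Deviating yields 53 once, then 10 forever: 53 + 10β/(1−β).
No profitable deviation requires 36/(1−β) ≥ 53 + 10β/(1−β).
Multiplying by (1−β): 36 ≥ 53(1−β) + 10β = 53 − 43β.
So 43β ≥ 17, i.e. β ≥ 17/43.

17/43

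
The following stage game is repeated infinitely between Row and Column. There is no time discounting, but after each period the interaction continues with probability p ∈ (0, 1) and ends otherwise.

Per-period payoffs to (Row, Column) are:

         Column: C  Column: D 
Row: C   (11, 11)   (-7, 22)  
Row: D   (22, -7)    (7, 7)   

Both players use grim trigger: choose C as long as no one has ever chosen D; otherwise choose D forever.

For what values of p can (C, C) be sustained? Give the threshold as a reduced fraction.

11/15

Expected cooperation value is 11 + p·11 + p²·11 + … = 11/(1−p); deviation gives 22 + p·7/(1−p).
11 ≥ 22(1−p) + 7p ⇒ 15p ≥ 11 ⇒ p ≥ 11/15.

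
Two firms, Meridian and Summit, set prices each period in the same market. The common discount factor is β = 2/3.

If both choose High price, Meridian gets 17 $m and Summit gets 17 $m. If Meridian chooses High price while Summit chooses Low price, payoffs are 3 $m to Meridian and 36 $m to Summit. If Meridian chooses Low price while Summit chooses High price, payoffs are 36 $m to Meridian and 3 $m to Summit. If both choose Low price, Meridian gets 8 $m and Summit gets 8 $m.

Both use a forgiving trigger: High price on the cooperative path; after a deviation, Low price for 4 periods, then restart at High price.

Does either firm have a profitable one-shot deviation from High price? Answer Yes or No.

Yes

A one-shot deviation gives 36 now, then 8 for 4 periods, then back to 17.
Gain from deviating: (36−17) today; loss: (17−8) in each of the next 4 periods.
No-deviation condition: (17−8)(β+…+β^4) ≥ 36−17, i.e. β+…+β^4 ≥ 19/9.
At β = 2/3: β+…+β^4 = 1.6049 < 2.1111.
So cooperation is not sustainable.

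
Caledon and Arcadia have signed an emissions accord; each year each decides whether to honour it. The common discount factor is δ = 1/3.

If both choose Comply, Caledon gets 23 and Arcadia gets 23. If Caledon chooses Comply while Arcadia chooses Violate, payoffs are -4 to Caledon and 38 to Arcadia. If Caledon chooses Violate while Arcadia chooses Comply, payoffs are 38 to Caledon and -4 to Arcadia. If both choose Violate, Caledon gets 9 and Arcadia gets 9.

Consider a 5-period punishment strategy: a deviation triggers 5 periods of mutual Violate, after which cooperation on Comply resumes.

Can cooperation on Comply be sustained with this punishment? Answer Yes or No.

IC: δ+…+δ^5 ≥ (38−23)/(23−9) = 15/14.
At δ = 1/3: partial sum = 0.4979 < 1.0714. Cooperation not sustainable.

No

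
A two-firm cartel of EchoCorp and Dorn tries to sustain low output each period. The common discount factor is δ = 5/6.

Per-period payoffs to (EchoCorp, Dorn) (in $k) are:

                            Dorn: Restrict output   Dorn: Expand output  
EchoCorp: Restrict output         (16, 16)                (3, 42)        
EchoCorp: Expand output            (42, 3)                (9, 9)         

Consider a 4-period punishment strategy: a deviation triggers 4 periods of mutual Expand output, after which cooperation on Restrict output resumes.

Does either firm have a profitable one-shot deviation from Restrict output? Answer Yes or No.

Comparing payoff streams over the 5 periods until play realigns: cooperate → 16(1+δ+…+δ^4); deviate → 42 + 9(δ+…+δ^4).
Cooperation is sustained iff (16−9)(δ+…+δ^4) ≥ 42−16.
δ+…+δ^4 = 5/6·(1−(5/6)^4)/(1−5/6) = 2.5887, and (42−16)/(16−9) = 3.7143.
2.5887 < 3.7143, so cooperation is not sustainable.

Yes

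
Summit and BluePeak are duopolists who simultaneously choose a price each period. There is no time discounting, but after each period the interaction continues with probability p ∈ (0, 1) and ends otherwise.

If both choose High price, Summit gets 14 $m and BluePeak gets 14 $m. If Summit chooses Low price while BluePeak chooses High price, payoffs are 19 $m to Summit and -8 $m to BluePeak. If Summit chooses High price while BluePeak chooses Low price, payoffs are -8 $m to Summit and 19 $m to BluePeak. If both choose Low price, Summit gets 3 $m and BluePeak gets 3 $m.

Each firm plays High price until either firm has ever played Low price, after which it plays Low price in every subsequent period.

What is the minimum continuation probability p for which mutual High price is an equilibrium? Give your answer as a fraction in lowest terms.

Expected cooperation value is 14 + p·14 + p²·14 + … = 14/(1−p); deviation gives 19 + p·3/(1−p).
14 ≥ 19(1−p) + 3p ⇒ 16p ≥ 5 ⇒ p ≥ 5/16.

5/16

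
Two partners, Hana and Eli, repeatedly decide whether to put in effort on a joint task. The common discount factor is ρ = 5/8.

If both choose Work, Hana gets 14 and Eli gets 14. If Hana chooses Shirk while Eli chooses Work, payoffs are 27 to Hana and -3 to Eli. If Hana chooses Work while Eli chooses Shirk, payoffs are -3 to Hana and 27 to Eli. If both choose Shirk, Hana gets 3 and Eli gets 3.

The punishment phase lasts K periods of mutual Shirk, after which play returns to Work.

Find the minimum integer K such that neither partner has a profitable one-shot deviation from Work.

No profitable deviation requires (14−3)(ρ+…+ρ^K) ≥ 27−14, i.e. ρ+…+ρ^K ≥ 13/11 ≈ 1.1818.
With ρ = 5/8, the partial sums are K=1: 0.6250, K=2: 1.0156, K=3: 1.2598.
K = 3 is the first length at which the sum reaches 1.1818.

3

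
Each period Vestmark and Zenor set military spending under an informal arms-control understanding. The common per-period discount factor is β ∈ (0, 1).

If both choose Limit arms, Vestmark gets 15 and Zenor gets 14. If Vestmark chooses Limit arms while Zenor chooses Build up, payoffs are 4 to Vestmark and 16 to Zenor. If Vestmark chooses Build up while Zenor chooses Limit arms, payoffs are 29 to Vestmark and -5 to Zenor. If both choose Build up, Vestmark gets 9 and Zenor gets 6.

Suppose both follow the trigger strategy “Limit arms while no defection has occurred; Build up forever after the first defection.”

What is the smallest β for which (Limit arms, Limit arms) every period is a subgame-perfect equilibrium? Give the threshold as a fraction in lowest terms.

7/10

Vestmark: cooperation gives 15 each period; deviation gives 29 once then 9 forever.
  15/(1−β) ≥ 29 + 9β/(1−β) ⇒ β ≥ 14/20 = 7/10.
Zenor: cooperation gives 14 each period; deviation gives 16 once then 6 forever.
  β ≥ 2/10 = 1/5.
Both must hold, so the binding constraint is Vestmark's: β ≥ 7/10.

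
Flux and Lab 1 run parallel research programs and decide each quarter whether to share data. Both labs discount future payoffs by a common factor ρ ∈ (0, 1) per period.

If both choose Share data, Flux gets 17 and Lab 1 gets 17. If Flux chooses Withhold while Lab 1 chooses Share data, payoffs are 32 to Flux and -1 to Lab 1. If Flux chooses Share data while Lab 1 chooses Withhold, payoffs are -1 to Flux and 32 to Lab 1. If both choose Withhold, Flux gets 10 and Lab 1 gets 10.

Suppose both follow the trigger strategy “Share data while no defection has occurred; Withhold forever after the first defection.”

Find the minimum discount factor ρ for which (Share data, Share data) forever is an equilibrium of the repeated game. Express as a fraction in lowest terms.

15/22

17/(1−ρ) ≥ 32 + 10ρ/(1−ρ)
17 ≥ 32 − 22ρ
ρ ≥ 15/22.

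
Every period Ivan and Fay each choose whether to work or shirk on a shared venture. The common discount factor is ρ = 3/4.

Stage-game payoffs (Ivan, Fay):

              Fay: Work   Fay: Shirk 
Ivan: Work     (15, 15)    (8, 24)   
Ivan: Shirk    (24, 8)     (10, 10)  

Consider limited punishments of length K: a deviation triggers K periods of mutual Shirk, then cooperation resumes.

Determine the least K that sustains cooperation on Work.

4

IC: ρ(1−ρ^K)/(1−ρ) ≥ (24−15)/(15−10) = 9/5.
With ρ = 3/4: need 1 − ρ^K ≥ 9/5·(1−3/4)/(3/4), i.e. ρ^K ≤ 0.4000.
Since (3/4)^3 = 0.4219 and (3/4)^4 = 0.3164, the smallest such K is 4.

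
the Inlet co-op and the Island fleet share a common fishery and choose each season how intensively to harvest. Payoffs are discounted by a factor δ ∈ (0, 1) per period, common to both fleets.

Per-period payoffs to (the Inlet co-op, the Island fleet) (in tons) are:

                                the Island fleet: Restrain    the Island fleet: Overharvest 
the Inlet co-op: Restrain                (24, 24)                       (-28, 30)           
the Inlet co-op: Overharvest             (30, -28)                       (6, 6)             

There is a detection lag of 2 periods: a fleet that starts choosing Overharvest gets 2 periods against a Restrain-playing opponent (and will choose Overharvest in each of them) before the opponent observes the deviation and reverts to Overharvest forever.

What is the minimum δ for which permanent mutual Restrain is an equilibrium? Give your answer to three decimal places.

Deviating for the 2 undetected periods gains 30−24 = 6 per period over cooperation, then loses 24−6 = 18 per period forever once punishment starts.
Gain: 6(1 + δ + … + δ^1); loss: 18·δ^2/(1−δ).
No profitable deviation ⇔ 6(1−δ^2) ≤ 18·δ^2, i.e. δ^2 ≥ 6/(6+18) = 1/4.
Hence δ ≥ (1/4)^(1/2) ≈ 0.500.

0.500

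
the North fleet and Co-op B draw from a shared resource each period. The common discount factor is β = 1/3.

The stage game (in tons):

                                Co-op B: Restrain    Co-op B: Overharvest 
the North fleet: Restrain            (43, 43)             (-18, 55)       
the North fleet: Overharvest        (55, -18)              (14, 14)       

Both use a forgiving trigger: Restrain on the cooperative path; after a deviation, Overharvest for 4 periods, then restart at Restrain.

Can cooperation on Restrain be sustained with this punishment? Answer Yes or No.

Yes

IC: β+…+β^4 ≥ (55−43)/(43−14) = 12/29.
At β = 1/3: partial sum = 0.4938 ≥ 0.4138. Cooperation sustainable.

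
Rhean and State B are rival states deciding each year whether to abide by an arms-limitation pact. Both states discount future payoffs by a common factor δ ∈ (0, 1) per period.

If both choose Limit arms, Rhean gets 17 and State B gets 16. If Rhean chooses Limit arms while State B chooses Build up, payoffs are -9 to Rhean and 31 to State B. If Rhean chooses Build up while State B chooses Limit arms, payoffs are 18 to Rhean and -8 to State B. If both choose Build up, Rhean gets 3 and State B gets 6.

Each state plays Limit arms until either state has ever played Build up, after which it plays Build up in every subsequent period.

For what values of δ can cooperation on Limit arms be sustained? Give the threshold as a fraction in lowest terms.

3/5

For Rhean: deviation gain 18−17 = 1, per-period punishment loss 17−3 = 14. IC gives δ ≥ 1/15.
For State B: gain 15, loss 10 per period, so δ ≥ 15/25 = 3/5.
The tighter constraint is State B's, so cooperation needs δ ≥ 3/5.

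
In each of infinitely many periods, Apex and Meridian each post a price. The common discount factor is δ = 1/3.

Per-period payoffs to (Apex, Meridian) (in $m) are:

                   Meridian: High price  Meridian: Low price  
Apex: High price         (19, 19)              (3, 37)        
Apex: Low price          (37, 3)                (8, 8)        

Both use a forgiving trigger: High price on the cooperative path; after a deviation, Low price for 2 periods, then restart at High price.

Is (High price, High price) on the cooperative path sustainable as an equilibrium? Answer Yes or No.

No

IC: δ+…+δ^2 ≥ (37−19)/(19−8) = 18/11.
At δ = 1/3: partial sum = 0.4444 < 1.6364. Cooperation not sustainable.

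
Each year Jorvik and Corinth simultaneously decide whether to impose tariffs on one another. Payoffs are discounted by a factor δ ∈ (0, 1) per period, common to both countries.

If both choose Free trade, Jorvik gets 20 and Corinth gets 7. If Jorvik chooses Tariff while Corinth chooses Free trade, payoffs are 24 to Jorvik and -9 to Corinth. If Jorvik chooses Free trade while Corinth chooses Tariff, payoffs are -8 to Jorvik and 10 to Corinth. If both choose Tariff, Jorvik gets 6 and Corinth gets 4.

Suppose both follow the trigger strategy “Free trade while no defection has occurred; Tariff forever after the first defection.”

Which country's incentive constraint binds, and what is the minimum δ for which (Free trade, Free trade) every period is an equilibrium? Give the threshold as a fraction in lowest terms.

Corinth; δ ≥ 1/2

Jorvik's threshold: (24−20)/(24−6) = 2/9.
Corinth's threshold: (10−7)/(10−4) = 1/2.
2/9 < 1/2, so Corinth binds and δ* = 1/2.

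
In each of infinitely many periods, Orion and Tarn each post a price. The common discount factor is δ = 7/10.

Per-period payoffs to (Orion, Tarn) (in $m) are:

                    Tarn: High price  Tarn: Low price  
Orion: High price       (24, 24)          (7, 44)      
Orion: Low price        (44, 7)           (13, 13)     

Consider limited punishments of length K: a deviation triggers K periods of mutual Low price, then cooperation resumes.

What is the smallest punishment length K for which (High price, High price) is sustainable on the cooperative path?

5

Need Σ_{k=1}^{K} δ^k ≥ (44−24)/(24−13) = 1.8182 at δ = 7/10.
At K = 4 the sum is 1.7731 < 1.8182; at K = 5 it is 1.9412 ≥ 1.8182.
So the minimum punishment length is K = 5.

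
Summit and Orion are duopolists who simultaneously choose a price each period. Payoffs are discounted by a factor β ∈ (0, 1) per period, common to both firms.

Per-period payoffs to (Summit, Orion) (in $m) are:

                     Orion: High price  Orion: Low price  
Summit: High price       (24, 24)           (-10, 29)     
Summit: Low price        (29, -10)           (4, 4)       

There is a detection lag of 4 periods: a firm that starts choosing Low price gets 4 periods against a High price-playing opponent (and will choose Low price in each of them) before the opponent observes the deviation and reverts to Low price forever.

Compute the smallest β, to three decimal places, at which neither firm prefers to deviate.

A deviator earns 29 for 4 periods, then 4 forever; cooperating earns 24 forever. Multiplying the IC by (1−β):
24 ≥ 29(1−β^4) + 4β^4, so 25·β^4 ≥ 5 and β^4 ≥ 1/5.
β ≥ (1/5)^(1/4) ≈ 0.669.

0.669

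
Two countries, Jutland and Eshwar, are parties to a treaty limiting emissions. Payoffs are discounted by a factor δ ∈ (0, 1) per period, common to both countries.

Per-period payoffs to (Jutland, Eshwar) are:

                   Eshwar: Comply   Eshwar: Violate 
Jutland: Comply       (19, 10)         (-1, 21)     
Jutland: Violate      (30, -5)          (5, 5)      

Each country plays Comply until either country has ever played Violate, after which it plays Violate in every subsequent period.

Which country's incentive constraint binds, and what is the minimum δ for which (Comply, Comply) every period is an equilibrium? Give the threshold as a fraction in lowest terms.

Eshwar; δ ≥ 11/16

For Jutland: deviation gain 30−19 = 11, per-period punishment loss 19−5 = 14. IC gives δ ≥ 11/25.
For Eshwar: gain 11, loss 5 per period, so δ ≥ 11/16.
The tighter constraint is Eshwar's, so cooperation needs δ ≥ 11/16.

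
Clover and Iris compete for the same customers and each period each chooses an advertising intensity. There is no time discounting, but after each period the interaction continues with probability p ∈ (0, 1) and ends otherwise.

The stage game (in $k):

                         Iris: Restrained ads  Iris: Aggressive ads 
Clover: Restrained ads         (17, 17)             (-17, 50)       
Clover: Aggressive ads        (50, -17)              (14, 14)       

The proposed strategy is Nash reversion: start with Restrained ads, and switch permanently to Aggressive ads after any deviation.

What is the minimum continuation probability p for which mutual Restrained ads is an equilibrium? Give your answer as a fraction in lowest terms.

11/12

With no time discounting, the continuation probability p plays the role of the discount factor.
Grim-trigger IC: 17/(1−p) ≥ 50 + 14p/(1−p) ⇒ p ≥ (50−17)/(50−14) = 11/12.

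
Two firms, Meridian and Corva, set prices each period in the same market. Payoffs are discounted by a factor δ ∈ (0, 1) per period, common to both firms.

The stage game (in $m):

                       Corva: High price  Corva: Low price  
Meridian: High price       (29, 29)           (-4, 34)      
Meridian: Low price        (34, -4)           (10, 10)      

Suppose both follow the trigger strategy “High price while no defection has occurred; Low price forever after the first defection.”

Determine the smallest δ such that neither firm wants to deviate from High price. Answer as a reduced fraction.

Cooperation forever yields 29 each period: 29/(1−δ).
Deviating yields 34 once, then 10 forever: 34 + 10δ/(1−δ).
No profitable deviation requires 29/(1−δ) ≥ 34 + 10δ/(1−δ).
Multiplying by (1−δ): 29 ≥ 34(1−δ) + 10δ = 34 − 24δ.
So 24δ ≥ 5, i.e. δ ≥ 5/24.

5/24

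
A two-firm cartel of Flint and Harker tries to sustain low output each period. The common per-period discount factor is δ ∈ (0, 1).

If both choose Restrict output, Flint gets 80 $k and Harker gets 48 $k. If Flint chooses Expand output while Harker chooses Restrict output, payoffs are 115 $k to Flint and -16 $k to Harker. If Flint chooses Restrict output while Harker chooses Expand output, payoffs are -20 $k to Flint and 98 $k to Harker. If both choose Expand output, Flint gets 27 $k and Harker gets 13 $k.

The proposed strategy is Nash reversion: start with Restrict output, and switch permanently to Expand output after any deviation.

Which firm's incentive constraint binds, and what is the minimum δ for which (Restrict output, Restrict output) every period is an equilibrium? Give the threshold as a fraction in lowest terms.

Flint's threshold: (115−80)/(115−27) = 35/88.
Harker's threshold: (98−48)/(98−13) = 10/17.
35/88 < 10/17, so Harker binds and δ* = 10/17.

Harker; δ ≥ 10/17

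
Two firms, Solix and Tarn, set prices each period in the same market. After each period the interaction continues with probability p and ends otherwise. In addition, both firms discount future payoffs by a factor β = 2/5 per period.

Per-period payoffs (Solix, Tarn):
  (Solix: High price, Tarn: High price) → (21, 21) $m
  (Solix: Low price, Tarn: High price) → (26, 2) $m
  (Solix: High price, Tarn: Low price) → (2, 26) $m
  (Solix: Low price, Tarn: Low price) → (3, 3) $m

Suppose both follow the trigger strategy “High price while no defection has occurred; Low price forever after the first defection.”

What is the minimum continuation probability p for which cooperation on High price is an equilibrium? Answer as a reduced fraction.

25/46

Expected continuation weight on next period's payoff is β·p = 2/5·p, which plays the role of the discount factor.
Cooperation requires 2/5·p ≥ (26−21)/(26−3) = 5/23, hence p ≥ 25/46.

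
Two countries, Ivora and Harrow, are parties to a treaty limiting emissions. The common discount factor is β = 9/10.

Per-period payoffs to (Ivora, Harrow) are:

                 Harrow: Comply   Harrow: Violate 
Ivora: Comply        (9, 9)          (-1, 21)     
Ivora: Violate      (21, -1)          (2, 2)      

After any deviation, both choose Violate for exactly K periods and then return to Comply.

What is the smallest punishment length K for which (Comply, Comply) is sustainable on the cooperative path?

No profitable deviation requires (9−2)(β+…+β^K) ≥ 21−9, i.e. β+…+β^K ≥ 12/7 ≈ 1.7143.
With β = 9/10, the partial sums are K=1: 0.9000, K=2: 1.7100, K=3: 2.4390.
K = 3 is the first length at which the sum reaches 1.7143.

3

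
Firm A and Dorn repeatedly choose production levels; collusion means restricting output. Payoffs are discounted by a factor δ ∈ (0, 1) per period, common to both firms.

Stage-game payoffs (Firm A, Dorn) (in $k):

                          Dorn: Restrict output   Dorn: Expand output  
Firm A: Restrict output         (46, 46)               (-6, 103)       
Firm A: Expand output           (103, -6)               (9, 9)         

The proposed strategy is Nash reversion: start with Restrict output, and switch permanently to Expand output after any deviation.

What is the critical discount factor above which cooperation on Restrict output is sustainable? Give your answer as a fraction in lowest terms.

57/94

Cooperation forever yields 46 each period: 46/(1−δ).
Deviating yields 103 once, then 9 forever: 103 + 9δ/(1−δ).
No profitable deviation requires 46/(1−δ) ≥ 103 + 9δ/(1−δ).
Multiplying by (1−δ): 46 ≥ 103(1−δ) + 9δ = 103 − 94δ.
So 94δ ≥ 57, i.e. δ ≥ 57/94.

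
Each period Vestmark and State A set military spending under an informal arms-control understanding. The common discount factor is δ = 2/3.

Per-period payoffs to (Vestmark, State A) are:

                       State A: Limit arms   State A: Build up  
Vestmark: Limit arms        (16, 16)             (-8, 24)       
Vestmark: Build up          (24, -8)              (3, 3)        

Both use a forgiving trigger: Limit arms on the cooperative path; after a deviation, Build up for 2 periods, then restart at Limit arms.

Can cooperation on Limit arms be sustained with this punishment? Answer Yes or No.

Yes

Comparing payoff streams over the 3 periods until play realigns: cooperate → 16(1+δ+…+δ^2); deviate → 24 + 3(δ+…+δ^2).
Cooperation is sustained iff (16−3)(δ+…+δ^2) ≥ 24−16.
δ+…+δ^2 = 2/3·(1−(2/3)^2)/(1−2/3) = 1.1111, and (24−16)/(16−3) = 0.6154.
1.1111 ≥ 0.6154, so cooperation is sustainable.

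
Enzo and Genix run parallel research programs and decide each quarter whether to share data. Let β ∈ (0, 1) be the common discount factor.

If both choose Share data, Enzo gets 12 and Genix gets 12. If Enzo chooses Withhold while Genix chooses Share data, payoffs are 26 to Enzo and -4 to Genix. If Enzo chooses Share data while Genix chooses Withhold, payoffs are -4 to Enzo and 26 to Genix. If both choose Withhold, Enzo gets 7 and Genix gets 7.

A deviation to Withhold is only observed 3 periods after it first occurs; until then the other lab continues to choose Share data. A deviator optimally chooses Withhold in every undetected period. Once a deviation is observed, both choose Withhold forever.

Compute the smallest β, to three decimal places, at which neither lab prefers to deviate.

0.903

A deviator earns 26 for 3 periods, then 7 forever; cooperating earns 12 forever. Multiplying the IC by (1−β):
12 ≥ 26(1−β^3) + 7β^3, so 19·β^3 ≥ 14 and β^3 ≥ 14/19.
β ≥ (14/19)^(1/3) ≈ 0.903.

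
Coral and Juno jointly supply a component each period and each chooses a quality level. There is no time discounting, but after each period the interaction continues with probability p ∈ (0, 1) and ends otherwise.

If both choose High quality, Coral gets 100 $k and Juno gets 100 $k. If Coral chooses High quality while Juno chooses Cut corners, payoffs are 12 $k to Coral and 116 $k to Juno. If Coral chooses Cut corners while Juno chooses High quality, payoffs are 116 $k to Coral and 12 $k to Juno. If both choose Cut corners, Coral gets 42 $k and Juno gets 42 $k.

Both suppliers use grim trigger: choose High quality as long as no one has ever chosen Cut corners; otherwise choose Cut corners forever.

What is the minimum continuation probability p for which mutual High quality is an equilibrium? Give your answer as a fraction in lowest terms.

Expected cooperation value is 100 + p·100 + p²·100 + … = 100/(1−p); deviation gives 116 + p·42/(1−p).
100 ≥ 116(1−p) + 42p ⇒ 74p ≥ 16 ⇒ p ≥ 16/74 = 8/37.

8/37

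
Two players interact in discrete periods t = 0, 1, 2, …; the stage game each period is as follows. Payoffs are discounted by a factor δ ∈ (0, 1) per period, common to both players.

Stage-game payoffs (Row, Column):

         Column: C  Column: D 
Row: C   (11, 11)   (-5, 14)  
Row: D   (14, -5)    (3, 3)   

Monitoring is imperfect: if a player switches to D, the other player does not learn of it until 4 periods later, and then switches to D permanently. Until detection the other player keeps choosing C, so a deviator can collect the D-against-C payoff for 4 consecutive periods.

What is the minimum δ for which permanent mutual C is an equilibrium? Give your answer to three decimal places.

A deviator earns 14 for 4 periods, then 3 forever; cooperating earns 11 forever. Multiplying the IC by (1−δ):
11 ≥ 14(1−δ^4) + 3δ^4, so 11·δ^4 ≥ 3 and δ^4 ≥ 3/11.
δ ≥ (3/11)^(1/4) ≈ 0.723.

0.723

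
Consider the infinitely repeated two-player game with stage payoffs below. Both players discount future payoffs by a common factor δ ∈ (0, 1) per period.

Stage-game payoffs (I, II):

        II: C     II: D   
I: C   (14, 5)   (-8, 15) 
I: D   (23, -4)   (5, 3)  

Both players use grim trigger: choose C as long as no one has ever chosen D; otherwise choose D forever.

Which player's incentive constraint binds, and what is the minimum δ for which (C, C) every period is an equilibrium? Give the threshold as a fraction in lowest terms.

II; δ ≥ 5/6

For I: deviation gain 23−14 = 9, per-period punishment loss 14−5 = 9. IC gives δ ≥ 9/18 = 1/2.
For II: gain 10, loss 2 per period, so δ ≥ 10/12 = 5/6.
The tighter constraint is II's, so cooperation needs δ ≥ 5/6.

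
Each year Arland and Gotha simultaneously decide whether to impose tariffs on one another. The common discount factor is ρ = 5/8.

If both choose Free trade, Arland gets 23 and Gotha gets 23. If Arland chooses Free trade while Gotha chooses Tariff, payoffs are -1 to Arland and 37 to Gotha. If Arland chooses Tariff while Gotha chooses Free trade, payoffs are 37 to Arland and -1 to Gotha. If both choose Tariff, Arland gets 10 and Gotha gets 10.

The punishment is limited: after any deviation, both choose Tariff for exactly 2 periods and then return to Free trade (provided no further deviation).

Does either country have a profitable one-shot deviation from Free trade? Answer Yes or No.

Yes

Comparing payoff streams over the 3 periods until play realigns: cooperate → 23(1+ρ+…+ρ^2); deviate → 37 + 10(ρ+…+ρ^2).
Cooperation is sustained iff (23−10)(ρ+…+ρ^2) ≥ 37−23.
ρ+…+ρ^2 = 5/8·(1−(5/8)^2)/(1−5/8) = 1.0156, and (37−23)/(23−10) = 1.0769.
1.0156 < 1.0769, so cooperation is not sustainable.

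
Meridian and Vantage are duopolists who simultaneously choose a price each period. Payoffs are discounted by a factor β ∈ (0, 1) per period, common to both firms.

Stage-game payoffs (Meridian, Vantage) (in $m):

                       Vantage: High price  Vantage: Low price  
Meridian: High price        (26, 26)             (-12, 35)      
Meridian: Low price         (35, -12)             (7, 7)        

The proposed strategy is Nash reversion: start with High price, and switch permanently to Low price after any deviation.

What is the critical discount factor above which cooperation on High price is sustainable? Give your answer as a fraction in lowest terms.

Cooperation forever yields 26 each period: 26/(1−β).
Deviating yields 35 once, then 7 forever: 35 + 7β/(1−β).
No profitable deviation requires 26/(1−β) ≥ 35 + 7β/(1−β).
Multiplying by (1−β): 26 ≥ 35(1−β) + 7β = 35 − 28β.
So 28β ≥ 9, i.e. β ≥ 9/28.

9/28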